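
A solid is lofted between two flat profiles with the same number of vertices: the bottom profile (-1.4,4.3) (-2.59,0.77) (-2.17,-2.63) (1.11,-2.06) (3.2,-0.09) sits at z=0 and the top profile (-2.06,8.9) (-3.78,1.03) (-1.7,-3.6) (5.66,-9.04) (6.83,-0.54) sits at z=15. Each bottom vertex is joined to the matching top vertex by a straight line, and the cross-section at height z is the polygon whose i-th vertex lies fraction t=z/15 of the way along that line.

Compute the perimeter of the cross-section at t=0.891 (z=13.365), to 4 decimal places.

Perimeter at t=0.891: 41.0083

Cross-section at t=0.891: each vertex is (1-t)·p0[i] + t·p1[i].
  v1: (1-0.891)·(-1.4,4.3) + 0.891·(-2.06,8.9) = (-1.9881,8.3986)
  v2: (1-0.891)·(-2.59,0.77) + 0.891·(-3.78,1.03) = (-3.6503,1.0017)
  v3: (1-0.891)·(-2.17,-2.63) + 0.891·(-1.7,-3.6) = (-1.7512,-3.4943)
  v4: (1-0.891)·(1.11,-2.06) + 0.891·(5.66,-9.04) = (5.1641,-8.2792)
  v5: (1-0.891)·(3.2,-0.09) + 0.891·(6.83,-0.54) = (6.4343,-0.4909)
Perimeter = Σ |v_{i+1} − v_i|:
  edge 1→2: √(-1.6622² + -7.3969²) = 7.5814 (running 7.5814)
  edge 2→3: √(1.8991² + -4.4959²) = 4.8806 (running 12.4620)
  edge 3→4: √(6.9153² + -4.7849²) = 8.4093 (running 20.8713)
  edge 4→5: √(1.2703² + 7.7882²) = 7.8911 (running 28.7624)
  edge 5→1: √(-8.4224² + 8.8895²) = 12.2458 (running 41.0083)
Perimeter = 41.0083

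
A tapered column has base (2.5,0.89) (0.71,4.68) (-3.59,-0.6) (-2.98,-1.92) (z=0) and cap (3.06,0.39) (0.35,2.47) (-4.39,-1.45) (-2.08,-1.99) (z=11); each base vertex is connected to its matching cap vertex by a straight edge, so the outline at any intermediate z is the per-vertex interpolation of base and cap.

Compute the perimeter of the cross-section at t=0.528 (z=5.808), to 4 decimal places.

Perimeter at t=0.528: 17.7632

Cross-section at t=0.528: each vertex is (1-t)·p0[i] + t·p1[i].
  v1: (1-0.528)·(2.5,0.89) + 0.528·(3.06,0.39) = (2.7957,0.6260)
  v2: (1-0.528)·(0.71,4.68) + 0.528·(0.35,2.47) = (0.5199,3.5131)
  v3: (1-0.528)·(-3.59,-0.6) + 0.528·(-4.39,-1.45) = (-4.0124,-1.0488)
  v4: (1-0.528)·(-2.98,-1.92) + 0.528·(-2.08,-1.99) = (-2.5048,-1.9570)
Perimeter = Σ |v_{i+1} − v_i|:
  edge 1→2: √(-2.2758² + 2.8871²) = 3.6762 (running 3.6762)
  edge 2→3: √(-4.5323² + -4.5619²) = 6.4306 (running 10.1068)
  edge 3→4: √(1.5076² + -0.9082²) = 1.7600 (running 11.8668)
  edge 4→1: √(5.3005² + 2.5830²) = 5.8963 (running 17.7632)
Perimeter = 17.7632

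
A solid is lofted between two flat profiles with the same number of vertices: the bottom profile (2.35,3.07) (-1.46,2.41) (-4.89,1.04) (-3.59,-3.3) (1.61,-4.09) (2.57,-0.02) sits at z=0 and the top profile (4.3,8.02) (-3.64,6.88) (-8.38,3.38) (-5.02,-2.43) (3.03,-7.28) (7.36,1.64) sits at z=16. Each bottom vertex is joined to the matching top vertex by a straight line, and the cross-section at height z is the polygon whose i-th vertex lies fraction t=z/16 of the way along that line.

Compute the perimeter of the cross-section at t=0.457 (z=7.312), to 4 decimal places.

Cross-section at t=0.457: each vertex is (1-t)·p0[i] + t·p1[i].
  v1: (1-0.457)·(2.35,3.07) + 0.457·(4.3,8.02) = (3.2412,5.3321)
  v2: (1-0.457)·(-1.46,2.41) + 0.457·(-3.64,6.88) = (-2.4563,4.4528)
  v3: (1-0.457)·(-4.89,1.04) + 0.457·(-8.38,3.38) = (-6.4849,2.1094)
  v4: (1-0.457)·(-3.59,-3.3) + 0.457·(-5.02,-2.43) = (-4.2435,-2.9024)
  v5: (1-0.457)·(1.61,-4.09) + 0.457·(3.03,-7.28) = (2.2589,-5.5478)
  v6: (1-0.457)·(2.57,-0.02) + 0.457·(7.36,1.64) = (4.7590,0.7386)
Perimeter = Σ |v_{i+1} − v_i|:
  edge 1→2: √(-5.6974² + -0.8794²) = 5.7649 (running 5.7649)
  edge 2→3: √(-4.0287² + -2.3434²) = 4.6607 (running 10.4255)
  edge 3→4: √(2.2414² + -5.0118²) = 5.4902 (running 15.9157)
  edge 4→5: √(6.5024² + -2.6454²) = 7.0200 (running 22.9357)
  edge 5→6: √(2.5001² + 6.2864²) = 6.7653 (running 29.7010)
  edge 6→1: √(-1.5179² + 4.5935²) = 4.8378 (running 34.5388)
Perimeter = 34.5388

Perimeter at t=0.457: 34.5388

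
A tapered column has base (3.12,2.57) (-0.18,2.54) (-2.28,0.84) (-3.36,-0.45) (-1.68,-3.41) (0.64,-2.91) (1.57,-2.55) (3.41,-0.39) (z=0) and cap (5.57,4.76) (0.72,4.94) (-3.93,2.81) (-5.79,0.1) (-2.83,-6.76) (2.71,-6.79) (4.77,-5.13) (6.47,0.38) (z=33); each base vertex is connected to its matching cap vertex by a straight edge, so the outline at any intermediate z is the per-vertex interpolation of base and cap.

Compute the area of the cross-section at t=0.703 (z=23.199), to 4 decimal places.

Area at t=0.703: 80.0894

Cross-section at t=0.703: each vertex is (1-t)·p0[i] + t·p1[i].
  v1: (1-0.703)·(3.12,2.57) + 0.703·(5.57,4.76) = (4.8423,4.1096)
  v2: (1-0.703)·(-0.18,2.54) + 0.703·(0.72,4.94) = (0.4527,4.2272)
  v3: (1-0.703)·(-2.28,0.84) + 0.703·(-3.93,2.81) = (-3.4399,2.2249)
  v4: (1-0.703)·(-3.36,-0.45) + 0.703·(-5.79,0.1) = (-5.0683,-0.0634)
  v5: (1-0.703)·(-1.68,-3.41) + 0.703·(-2.83,-6.76) = (-2.4885,-5.7651)
  v6: (1-0.703)·(0.64,-2.91) + 0.703·(2.71,-6.79) = (2.0952,-5.6376)
  v7: (1-0.703)·(1.57,-2.55) + 0.703·(4.77,-5.13) = (3.8196,-4.3637)
  v8: (1-0.703)·(3.41,-0.39) + 0.703·(6.47,0.38) = (5.5612,0.1513)
Shoelace sum Σ(x_i·y_{i+1} − x_{i+1}·y_i):
  i=1: 4.8423·4.2272 − 0.4527·4.1096 = +18.6092 (running +18.6092)
  i=2: 0.4527·2.2249 − -3.4399·4.2272 = +15.5486 (running +34.1578)
  i=3: -3.4399·-0.0634 − -5.0683·2.2249 = +11.4944 (running +45.6522)
  i=4: -5.0683·-5.7651 − -2.4885·-0.0634 = +29.0613 (running +74.7135)
  i=5: -2.4885·-5.6376 − 2.0952·-5.7651 = +26.1080 (running +100.8214)
  i=6: 2.0952·-4.3637 − 3.8196·-5.6376 = +12.3906 (running +113.2120)
  i=7: 3.8196·0.1513 − 5.5612·-4.3637 = +24.8455 (running +138.0575)
  i=8: 5.5612·4.1096 − 4.8423·0.1513 = +22.1214 (running +160.1789)
Area = |Σ|/2 = |160.1789|/2 = 80.0894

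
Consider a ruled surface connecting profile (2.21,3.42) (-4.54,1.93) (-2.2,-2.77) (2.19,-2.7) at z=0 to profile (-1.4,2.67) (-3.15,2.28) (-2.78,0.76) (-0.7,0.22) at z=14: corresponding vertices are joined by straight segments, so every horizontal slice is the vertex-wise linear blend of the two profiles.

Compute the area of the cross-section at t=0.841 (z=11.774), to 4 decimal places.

Area at t=0.841: 6.3528

Cross-section at t=0.841: each vertex is (1-t)·p0[i] + t·p1[i].
  v1: (1-0.841)·(2.21,3.42) + 0.841·(-1.4,2.67) = (-0.8260,2.7893)
  v2: (1-0.841)·(-4.54,1.93) + 0.841·(-3.15,2.28) = (-3.3710,2.2243)
  v3: (1-0.841)·(-2.2,-2.77) + 0.841·(-2.78,0.76) = (-2.6878,0.1987)
  v4: (1-0.841)·(2.19,-2.7) + 0.841·(-0.7,0.22) = (-0.2405,-0.2443)
Shoelace sum Σ(x_i·y_{i+1} − x_{i+1}·y_i):
  i=1: -0.8260·2.2243 − -3.3710·2.7893 = +7.5653 (running +7.5653)
  i=2: -3.3710·0.1987 − -2.6878·2.2243 = +5.3086 (running +12.8739)
  i=3: -2.6878·-0.2443 − -0.2405·0.1987 = +0.7044 (running +13.5783)
  i=4: -0.2405·2.7893 − -0.8260·-0.2443 = -0.8726 (running +12.7057)
Area = |Σ|/2 = |12.7057|/2 = 6.3528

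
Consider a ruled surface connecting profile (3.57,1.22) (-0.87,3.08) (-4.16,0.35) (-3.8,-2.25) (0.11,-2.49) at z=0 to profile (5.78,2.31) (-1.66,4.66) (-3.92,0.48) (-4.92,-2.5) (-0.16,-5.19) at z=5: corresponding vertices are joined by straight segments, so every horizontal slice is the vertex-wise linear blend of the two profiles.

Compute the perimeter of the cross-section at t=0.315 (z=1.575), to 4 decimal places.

Perimeter at t=0.315: 23.6051

Cross-section at t=0.315: each vertex is (1-t)·p0[i] + t·p1[i].
  v1: (1-0.315)·(3.57,1.22) + 0.315·(5.78,2.31) = (4.2661,1.5634)
  v2: (1-0.315)·(-0.87,3.08) + 0.315·(-1.66,4.66) = (-1.1189,3.5777)
  v3: (1-0.315)·(-4.16,0.35) + 0.315·(-3.92,0.48) = (-4.0844,0.3910)
  v4: (1-0.315)·(-3.8,-2.25) + 0.315·(-4.92,-2.5) = (-4.1528,-2.3288)
  v5: (1-0.315)·(0.11,-2.49) + 0.315·(-0.16,-5.19) = (0.0249,-3.3405)
Perimeter = Σ |v_{i+1} − v_i|:
  edge 1→2: √(-5.3850² + 2.0144²) = 5.7494 (running 5.7494)
  edge 2→3: √(-2.9656² + -3.1867²) = 4.3531 (running 10.1026)
  edge 3→4: √(-0.0684² + -2.7197²) = 2.7206 (running 12.8231)
  edge 4→5: √(4.1777² + -1.0118²) = 4.2985 (running 17.1216)
  edge 5→1: √(4.2412² + 4.9039²) = 6.4835 (running 23.6051)
Perimeter = 23.6051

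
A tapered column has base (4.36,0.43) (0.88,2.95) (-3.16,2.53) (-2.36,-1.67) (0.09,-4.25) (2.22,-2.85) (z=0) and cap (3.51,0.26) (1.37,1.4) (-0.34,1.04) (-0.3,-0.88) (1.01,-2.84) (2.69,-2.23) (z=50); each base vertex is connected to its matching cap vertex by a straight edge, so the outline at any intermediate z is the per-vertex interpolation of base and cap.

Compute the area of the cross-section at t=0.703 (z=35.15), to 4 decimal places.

Cross-section at t=0.703: each vertex is (1-t)·p0[i] + t·p1[i].
  v1: (1-0.703)·(4.36,0.43) + 0.703·(3.51,0.26) = (3.7624,0.3105)
  v2: (1-0.703)·(0.88,2.95) + 0.703·(1.37,1.4) = (1.2245,1.8603)
  v3: (1-0.703)·(-3.16,2.53) + 0.703·(-0.34,1.04) = (-1.1775,1.4825)
  v4: (1-0.703)·(-2.36,-1.67) + 0.703·(-0.3,-0.88) = (-0.9118,-1.1146)
  v5: (1-0.703)·(0.09,-4.25) + 0.703·(1.01,-2.84) = (0.7368,-3.2588)
  v6: (1-0.703)·(2.22,-2.85) + 0.703·(2.69,-2.23) = (2.5504,-2.4141)
Shoelace sum Σ(x_i·y_{i+1} − x_{i+1}·y_i):
  i=1: 3.7624·1.8603 − 1.2245·0.3105 = +6.6193 (running +6.6193)
  i=2: 1.2245·1.4825 − -1.1775·1.8603 = +4.0060 (running +10.6252)
  i=3: -1.1775·-1.1146 − -0.9118·1.4825 = +2.6643 (running +13.2896)
  i=4: -0.9118·-3.2588 − 0.7368·-1.1146 = +3.7926 (running +17.0822)
  i=5: 0.7368·-2.4141 − 2.5504·-3.2588 = +6.5326 (running +23.6147)
  i=6: 2.5504·0.3105 − 3.7624·-2.4141 = +9.8750 (running +33.4897)
Area = |Σ|/2 = |33.4897|/2 = 16.7449

Area at t=0.703: 16.7449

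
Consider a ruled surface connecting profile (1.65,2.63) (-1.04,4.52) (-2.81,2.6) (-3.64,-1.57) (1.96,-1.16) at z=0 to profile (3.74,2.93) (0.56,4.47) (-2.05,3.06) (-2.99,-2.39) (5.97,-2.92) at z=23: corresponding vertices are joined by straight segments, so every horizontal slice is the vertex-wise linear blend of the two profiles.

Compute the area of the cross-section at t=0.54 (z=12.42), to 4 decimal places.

Area at t=0.54: 35.0404

Cross-section at t=0.54: each vertex is (1-t)·p0[i] + t·p1[i].
  v1: (1-0.54)·(1.65,2.63) + 0.54·(3.74,2.93) = (2.7786,2.7920)
  v2: (1-0.54)·(-1.04,4.52) + 0.54·(0.56,4.47) = (-0.1760,4.4930)
  v3: (1-0.54)·(-2.81,2.6) + 0.54·(-2.05,3.06) = (-2.3996,2.8484)
  v4: (1-0.54)·(-3.64,-1.57) + 0.54·(-2.99,-2.39) = (-3.2890,-2.0128)
  v5: (1-0.54)·(1.96,-1.16) + 0.54·(5.97,-2.92) = (4.1254,-2.1104)
Shoelace sum Σ(x_i·y_{i+1} − x_{i+1}·y_i):
  i=1: 2.7786·4.4930 − -0.1760·2.7920 = +12.9756 (running +12.9756)
  i=2: -0.1760·2.8484 − -2.3996·4.4930 = +10.2801 (running +23.2557)
  i=3: -2.3996·-2.0128 − -3.2890·2.8484 = +14.1983 (running +37.4540)
  i=4: -3.2890·-2.1104 − 4.1254·-2.0128 = +15.2447 (running +52.6987)
  i=5: 4.1254·2.7920 − 2.7786·-2.1104 = +17.3821 (running +70.0808)
Area = |Σ|/2 = |70.0808|/2 = 35.0404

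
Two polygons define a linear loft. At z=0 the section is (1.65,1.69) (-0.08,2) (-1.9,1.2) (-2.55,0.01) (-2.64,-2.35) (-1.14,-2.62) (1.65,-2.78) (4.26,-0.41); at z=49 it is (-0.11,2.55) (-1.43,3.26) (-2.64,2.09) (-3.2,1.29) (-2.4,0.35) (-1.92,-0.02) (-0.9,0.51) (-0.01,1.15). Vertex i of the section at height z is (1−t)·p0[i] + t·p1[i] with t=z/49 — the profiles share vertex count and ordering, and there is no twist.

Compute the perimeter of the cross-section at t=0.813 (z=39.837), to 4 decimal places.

Cross-section at t=0.813: each vertex is (1-t)·p0[i] + t·p1[i].
  v1: (1-0.813)·(1.65,1.69) + 0.813·(-0.11,2.55) = (0.2191,2.3892)
  v2: (1-0.813)·(-0.08,2) + 0.813·(-1.43,3.26) = (-1.1775,3.0244)
  v3: (1-0.813)·(-1.9,1.2) + 0.813·(-2.64,2.09) = (-2.5016,1.9236)
  v4: (1-0.813)·(-2.55,0.01) + 0.813·(-3.2,1.29) = (-3.0785,1.0506)
  v5: (1-0.813)·(-2.64,-2.35) + 0.813·(-2.4,0.35) = (-2.4449,-0.1549)
  v6: (1-0.813)·(-1.14,-2.62) + 0.813·(-1.92,-0.02) = (-1.7741,-0.5062)
  v7: (1-0.813)·(1.65,-2.78) + 0.813·(-0.9,0.51) = (-0.4231,-0.1052)
  v8: (1-0.813)·(4.26,-0.41) + 0.813·(-0.01,1.15) = (0.7885,0.8583)
Perimeter = Σ |v_{i+1} − v_i|:
  edge 1→2: √(-1.3967² + 0.6352²) = 1.5343 (running 1.5343)
  edge 2→3: √(-1.3241² + -1.1008²) = 1.7219 (running 3.2562)
  edge 3→4: √(-0.5768² + -0.8729²) = 1.0463 (running 4.3025)
  edge 4→5: √(0.6336² + -1.2055²) = 1.3619 (running 5.6644)
  edge 5→6: √(0.6707² + -0.3513²) = 0.7572 (running 6.4216)
  edge 6→7: √(1.3510² + 0.4010²) = 1.4092 (running 7.8308)
  edge 7→8: √(1.2116² + 0.9635²) = 1.5480 (running 9.3789)
  edge 8→1: √(-0.5694² + 1.5309²) = 1.6334 (running 11.0122)
Perimeter = 11.0122

Perimeter at t=0.813: 11.0122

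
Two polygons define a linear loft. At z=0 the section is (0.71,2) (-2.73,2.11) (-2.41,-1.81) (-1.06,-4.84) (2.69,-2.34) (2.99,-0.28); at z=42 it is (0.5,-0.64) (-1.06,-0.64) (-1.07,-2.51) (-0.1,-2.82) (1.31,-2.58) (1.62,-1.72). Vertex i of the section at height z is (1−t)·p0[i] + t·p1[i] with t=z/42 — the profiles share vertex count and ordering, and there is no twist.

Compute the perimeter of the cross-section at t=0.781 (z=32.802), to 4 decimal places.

Cross-section at t=0.781: each vertex is (1-t)·p0[i] + t·p1[i].
  v1: (1-0.781)·(0.71,2) + 0.781·(0.5,-0.64) = (0.5460,-0.0618)
  v2: (1-0.781)·(-2.73,2.11) + 0.781·(-1.06,-0.64) = (-1.4257,-0.0378)
  v3: (1-0.781)·(-2.41,-1.81) + 0.781·(-1.07,-2.51) = (-1.3635,-2.3567)
  v4: (1-0.781)·(-1.06,-4.84) + 0.781·(-0.1,-2.82) = (-0.3102,-3.2624)
  v5: (1-0.781)·(2.69,-2.34) + 0.781·(1.31,-2.58) = (1.6122,-2.5274)
  v6: (1-0.781)·(2.99,-0.28) + 0.781·(1.62,-1.72) = (1.9200,-1.4046)
Perimeter = Σ |v_{i+1} − v_i|:
  edge 1→2: √(-1.9717² + 0.0241²) = 1.9719 (running 1.9719)
  edge 2→3: √(0.0623² + -2.3190²) = 2.3198 (running 4.2917)
  edge 3→4: √(1.0532² + -0.9057²) = 1.3891 (running 5.6807)
  edge 4→5: √(1.9225² + 0.7349²) = 2.0582 (running 7.7389)
  edge 5→6: √(0.3078² + 1.1228²) = 1.1642 (running 8.9031)
  edge 6→1: √(-1.3740² + 1.3428²) = 1.9212 (running 10.8243)
Perimeter = 10.8243

Perimeter at t=0.781: 10.8243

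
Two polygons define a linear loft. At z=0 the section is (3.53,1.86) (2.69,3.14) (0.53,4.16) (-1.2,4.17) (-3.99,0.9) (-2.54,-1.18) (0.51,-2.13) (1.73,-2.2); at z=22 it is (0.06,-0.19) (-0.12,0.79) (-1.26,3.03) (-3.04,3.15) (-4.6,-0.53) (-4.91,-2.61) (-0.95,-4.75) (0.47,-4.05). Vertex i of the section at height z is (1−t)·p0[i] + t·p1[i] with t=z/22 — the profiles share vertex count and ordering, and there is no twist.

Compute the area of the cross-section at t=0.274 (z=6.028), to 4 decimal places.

Area at t=0.274: 31.5494

Cross-section at t=0.274: each vertex is (1-t)·p0[i] + t·p1[i].
  v1: (1-0.274)·(3.53,1.86) + 0.274·(0.06,-0.19) = (2.5792,1.2983)
  v2: (1-0.274)·(2.69,3.14) + 0.274·(-0.12,0.79) = (1.9201,2.4961)
  v3: (1-0.274)·(0.53,4.16) + 0.274·(-1.26,3.03) = (0.0395,3.8504)
  v4: (1-0.274)·(-1.2,4.17) + 0.274·(-3.04,3.15) = (-1.7042,3.8905)
  v5: (1-0.274)·(-3.99,0.9) + 0.274·(-4.6,-0.53) = (-4.1571,0.5082)
  v6: (1-0.274)·(-2.54,-1.18) + 0.274·(-4.91,-2.61) = (-3.1894,-1.5718)
  v7: (1-0.274)·(0.51,-2.13) + 0.274·(-0.95,-4.75) = (0.1100,-2.8479)
  v8: (1-0.274)·(1.73,-2.2) + 0.274·(0.47,-4.05) = (1.3848,-2.7069)
Shoelace sum Σ(x_i·y_{i+1} − x_{i+1}·y_i):
  i=1: 2.5792·2.4961 − 1.9201·1.2983 = +3.9452 (running +3.9452)
  i=2: 1.9201·3.8504 − 0.0395·2.4961 = +7.2943 (running +11.2394)
  i=3: 0.0395·3.8905 − -1.7042·3.8504 = +6.7155 (running +17.9549)
  i=4: -1.7042·0.5082 − -4.1571·3.8905 = +15.3074 (running +33.2624)
  i=5: -4.1571·-1.5718 − -3.1894·0.5082 = +8.1551 (running +41.4174)
  i=6: -3.1894·-2.8479 − 0.1100·-1.5718 = +9.2558 (running +50.6732)
  i=7: 0.1100·-2.7069 − 1.3848·-2.8479 = +3.6460 (running +54.3192)
  i=8: 1.3848·1.2983 − 2.5792·-2.7069 = +8.7795 (running +63.0987)
Area = |Σ|/2 = |63.0987|/2 = 31.5494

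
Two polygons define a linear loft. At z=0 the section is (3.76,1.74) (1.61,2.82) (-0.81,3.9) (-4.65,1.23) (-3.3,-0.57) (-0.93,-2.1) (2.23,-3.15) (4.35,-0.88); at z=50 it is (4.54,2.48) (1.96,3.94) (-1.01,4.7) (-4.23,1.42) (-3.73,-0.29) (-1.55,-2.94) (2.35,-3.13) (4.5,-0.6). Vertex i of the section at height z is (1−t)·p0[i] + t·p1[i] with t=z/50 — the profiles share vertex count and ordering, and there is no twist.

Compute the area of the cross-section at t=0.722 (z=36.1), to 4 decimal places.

Area at t=0.722: 46.6405

Cross-section at t=0.722: each vertex is (1-t)·p0[i] + t·p1[i].
  v1: (1-0.722)·(3.76,1.74) + 0.722·(4.54,2.48) = (4.3232,2.2743)
  v2: (1-0.722)·(1.61,2.82) + 0.722·(1.96,3.94) = (1.8627,3.6286)
  v3: (1-0.722)·(-0.81,3.9) + 0.722·(-1.01,4.7) = (-0.9544,4.4776)
  v4: (1-0.722)·(-4.65,1.23) + 0.722·(-4.23,1.42) = (-4.3468,1.3672)
  v5: (1-0.722)·(-3.3,-0.57) + 0.722·(-3.73,-0.29) = (-3.6105,-0.3678)
  v6: (1-0.722)·(-0.93,-2.1) + 0.722·(-1.55,-2.94) = (-1.3776,-2.7065)
  v7: (1-0.722)·(2.23,-3.15) + 0.722·(2.35,-3.13) = (2.3166,-3.1356)
  v8: (1-0.722)·(4.35,-0.88) + 0.722·(4.5,-0.6) = (4.4583,-0.6778)
Shoelace sum Σ(x_i·y_{i+1} − x_{i+1}·y_i):
  i=1: 4.3232·3.6286 − 1.8627·2.2743 = +11.4509 (running +11.4509)
  i=2: 1.8627·4.4776 − -0.9544·3.6286 = +11.8036 (running +23.2545)
  i=3: -0.9544·1.3672 − -4.3468·4.4776 = +18.1582 (running +41.4127)
  i=4: -4.3468·-0.3678 − -3.6105·1.3672 = +6.5351 (running +47.9478)
  i=5: -3.6105·-2.7065 − -1.3776·-0.3678 = +9.2649 (running +57.2127)
  i=6: -1.3776·-3.1356 − 2.3166·-2.7065 = +10.5896 (running +67.8023)
  i=7: 2.3166·-0.6778 − 4.4583·-3.1356 = +12.4090 (running +80.2112)
  i=8: 4.4583·2.2743 − 4.3232·-0.6778 = +13.0698 (running +93.2811)
Area = |Σ|/2 = |93.2811|/2 = 46.6405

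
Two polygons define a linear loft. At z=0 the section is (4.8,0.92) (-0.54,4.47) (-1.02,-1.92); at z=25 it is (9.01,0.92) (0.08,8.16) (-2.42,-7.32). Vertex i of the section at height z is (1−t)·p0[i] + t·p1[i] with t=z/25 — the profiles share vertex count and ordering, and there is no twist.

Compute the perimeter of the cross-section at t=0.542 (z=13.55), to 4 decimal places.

Cross-section at t=0.542: each vertex is (1-t)·p0[i] + t·p1[i].
  v1: (1-0.542)·(4.8,0.92) + 0.542·(9.01,0.92) = (7.0818,0.9200)
  v2: (1-0.542)·(-0.54,4.47) + 0.542·(0.08,8.16) = (-0.2040,6.4700)
  v3: (1-0.542)·(-1.02,-1.92) + 0.542·(-2.42,-7.32) = (-1.7788,-4.8468)
Perimeter = Σ |v_{i+1} − v_i|:
  edge 1→2: √(-7.2858² + 5.5500²) = 9.1589 (running 9.1589)
  edge 2→3: √(-1.5748² + -11.3168²) = 11.4258 (running 20.5847)
  edge 3→1: √(8.8606² + 5.7668²) = 10.5720 (running 31.1567)
Perimeter = 31.1567

Perimeter at t=0.542: 31.1567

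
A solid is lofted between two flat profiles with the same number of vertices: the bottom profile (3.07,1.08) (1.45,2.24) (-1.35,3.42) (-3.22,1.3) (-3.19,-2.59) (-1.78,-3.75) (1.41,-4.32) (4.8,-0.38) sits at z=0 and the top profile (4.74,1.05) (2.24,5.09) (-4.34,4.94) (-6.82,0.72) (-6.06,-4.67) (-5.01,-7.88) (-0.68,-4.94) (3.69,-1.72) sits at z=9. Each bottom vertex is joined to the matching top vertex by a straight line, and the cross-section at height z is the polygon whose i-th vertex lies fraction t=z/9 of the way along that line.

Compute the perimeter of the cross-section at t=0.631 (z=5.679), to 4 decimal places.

Cross-section at t=0.631: each vertex is (1-t)·p0[i] + t·p1[i].
  v1: (1-0.631)·(3.07,1.08) + 0.631·(4.74,1.05) = (4.1238,1.0611)
  v2: (1-0.631)·(1.45,2.24) + 0.631·(2.24,5.09) = (1.9485,4.0384)
  v3: (1-0.631)·(-1.35,3.42) + 0.631·(-4.34,4.94) = (-3.2367,4.3791)
  v4: (1-0.631)·(-3.22,1.3) + 0.631·(-6.82,0.72) = (-5.4916,0.9340)
  v5: (1-0.631)·(-3.19,-2.59) + 0.631·(-6.06,-4.67) = (-5.0010,-3.9025)
  v6: (1-0.631)·(-1.78,-3.75) + 0.631·(-5.01,-7.88) = (-3.8181,-6.3560)
  v7: (1-0.631)·(1.41,-4.32) + 0.631·(-0.68,-4.94) = (0.0912,-4.7112)
  v8: (1-0.631)·(4.8,-0.38) + 0.631·(3.69,-1.72) = (4.0996,-1.2255)
Perimeter = Σ |v_{i+1} − v_i|:
  edge 1→2: √(-2.1753² + 2.9773²) = 3.6873 (running 3.6873)
  edge 2→3: √(-5.1852² + 0.3408²) = 5.1964 (running 8.8836)
  edge 3→4: √(-2.2549² + -3.4451²) = 4.1174 (running 13.0011)
  edge 4→5: √(0.4906² + -4.8365²) = 4.8613 (running 17.8624)
  edge 5→6: √(1.1828² + -2.4535²) = 2.7238 (running 20.5862)
  edge 6→7: √(3.9093² + 1.6448²) = 4.2413 (running 24.8275)
  edge 7→8: √(4.0084² + 3.4857²) = 5.3120 (running 30.1394)
  edge 8→1: √(0.0242² + 2.2866²) = 2.2867 (running 32.4262)
Perimeter = 32.4262

Perimeter at t=0.631: 32.4262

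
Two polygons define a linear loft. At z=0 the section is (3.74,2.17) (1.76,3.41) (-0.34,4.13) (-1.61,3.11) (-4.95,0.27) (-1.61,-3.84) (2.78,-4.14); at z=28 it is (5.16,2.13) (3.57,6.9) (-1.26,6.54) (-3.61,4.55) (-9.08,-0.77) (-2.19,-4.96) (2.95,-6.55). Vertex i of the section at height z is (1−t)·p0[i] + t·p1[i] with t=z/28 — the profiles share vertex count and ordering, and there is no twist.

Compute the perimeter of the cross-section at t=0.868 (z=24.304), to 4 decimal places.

Cross-section at t=0.868: each vertex is (1-t)·p0[i] + t·p1[i].
  v1: (1-0.868)·(3.74,2.17) + 0.868·(5.16,2.13) = (4.9726,2.1353)
  v2: (1-0.868)·(1.76,3.41) + 0.868·(3.57,6.9) = (3.3311,6.4393)
  v3: (1-0.868)·(-0.34,4.13) + 0.868·(-1.26,6.54) = (-1.1386,6.2219)
  v4: (1-0.868)·(-1.61,3.11) + 0.868·(-3.61,4.55) = (-3.3460,4.3599)
  v5: (1-0.868)·(-4.95,0.27) + 0.868·(-9.08,-0.77) = (-8.5348,-0.6327)
  v6: (1-0.868)·(-1.61,-3.84) + 0.868·(-2.19,-4.96) = (-2.1134,-4.8122)
  v7: (1-0.868)·(2.78,-4.14) + 0.868·(2.95,-6.55) = (2.9276,-6.2319)
Perimeter = Σ |v_{i+1} − v_i|:
  edge 1→2: √(-1.6415² + 4.3040²) = 4.6064 (running 4.6064)
  edge 2→3: √(-4.4696² + -0.2174²) = 4.4749 (running 9.0814)
  edge 3→4: √(-2.2074² + -1.8620²) = 2.8879 (running 11.9692)
  edge 4→5: √(-5.1888² + -4.9926²) = 7.2007 (running 19.1699)
  edge 5→6: √(6.4214² + -4.1794²) = 7.6617 (running 26.8317)
  edge 6→7: √(5.0410² + -1.4197²) = 5.2371 (running 32.0688)
  edge 7→1: √(2.0450² + 8.3672²) = 8.6134 (running 40.6822)
Perimeter = 40.6822

Perimeter at t=0.868: 40.6822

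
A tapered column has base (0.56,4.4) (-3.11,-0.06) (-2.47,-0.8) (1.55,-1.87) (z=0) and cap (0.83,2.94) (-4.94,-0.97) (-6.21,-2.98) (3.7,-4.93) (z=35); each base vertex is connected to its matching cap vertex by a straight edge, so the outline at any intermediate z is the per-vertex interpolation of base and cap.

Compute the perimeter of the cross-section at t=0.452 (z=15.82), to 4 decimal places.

Cross-section at t=0.452: each vertex is (1-t)·p0[i] + t·p1[i].
  v1: (1-0.452)·(0.56,4.4) + 0.452·(0.83,2.94) = (0.6820,3.7401)
  v2: (1-0.452)·(-3.11,-0.06) + 0.452·(-4.94,-0.97) = (-3.9372,-0.4713)
  v3: (1-0.452)·(-2.47,-0.8) + 0.452·(-6.21,-2.98) = (-4.1605,-1.7854)
  v4: (1-0.452)·(1.55,-1.87) + 0.452·(3.7,-4.93) = (2.5218,-3.2531)
Perimeter = Σ |v_{i+1} − v_i|:
  edge 1→2: √(-4.6192² + -4.2114²) = 6.2508 (running 6.2508)
  edge 2→3: √(-0.2233² + -1.3140²) = 1.3329 (running 7.5837)
  edge 3→4: √(6.6823² + -1.4678²) = 6.8416 (running 14.4253)
  edge 4→1: √(-1.8398² + 6.9932²) = 7.2312 (running 21.6564)
Perimeter = 21.6564

Perimeter at t=0.452: 21.6564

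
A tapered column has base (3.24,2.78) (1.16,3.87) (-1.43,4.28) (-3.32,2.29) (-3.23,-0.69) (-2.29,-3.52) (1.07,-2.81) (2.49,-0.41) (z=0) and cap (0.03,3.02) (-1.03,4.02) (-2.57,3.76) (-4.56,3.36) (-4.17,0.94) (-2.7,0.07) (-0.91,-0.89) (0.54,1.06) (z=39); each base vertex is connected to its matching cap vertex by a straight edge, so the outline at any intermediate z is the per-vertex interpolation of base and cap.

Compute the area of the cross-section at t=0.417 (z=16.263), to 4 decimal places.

Cross-section at t=0.417: each vertex is (1-t)·p0[i] + t·p1[i].
  v1: (1-0.417)·(3.24,2.78) + 0.417·(0.03,3.02) = (1.9014,2.8801)
  v2: (1-0.417)·(1.16,3.87) + 0.417·(-1.03,4.02) = (0.2468,3.9325)
  v3: (1-0.417)·(-1.43,4.28) + 0.417·(-2.57,3.76) = (-1.9054,4.0632)
  v4: (1-0.417)·(-3.32,2.29) + 0.417·(-4.56,3.36) = (-3.8371,2.7362)
  v5: (1-0.417)·(-3.23,-0.69) + 0.417·(-4.17,0.94) = (-3.6220,-0.0103)
  v6: (1-0.417)·(-2.29,-3.52) + 0.417·(-2.7,0.07) = (-2.4610,-2.0230)
  v7: (1-0.417)·(1.07,-2.81) + 0.417·(-0.91,-0.89) = (0.2443,-2.0094)
  v8: (1-0.417)·(2.49,-0.41) + 0.417·(0.54,1.06) = (1.6768,0.2030)
Shoelace sum Σ(x_i·y_{i+1} − x_{i+1}·y_i):
  i=1: 1.9014·3.9325 − 0.2468·2.8801 = +6.7668 (running +6.7668)
  i=2: 0.2468·4.0632 − -1.9054·3.9325 = +8.4957 (running +15.2624)
  i=3: -1.9054·2.7362 − -3.8371·4.0632 = +10.3772 (running +25.6396)
  i=4: -3.8371·-0.0103 − -3.6220·2.7362 = +9.9499 (running +35.5895)
  i=5: -3.6220·-2.0230 − -2.4610·-0.0103 = +7.3018 (running +42.8914)
  i=6: -2.4610·-2.0094 − 0.2443·-2.0230 = +5.4393 (running +48.3306)
  i=7: 0.2443·0.2030 − 1.6768·-2.0094 = +3.4190 (running +51.7496)
  i=8: 1.6768·2.8801 − 1.9014·0.2030 = +4.4435 (running +56.1931)
Area = |Σ|/2 = |56.1931|/2 = 28.0966

Area at t=0.417: 28.0966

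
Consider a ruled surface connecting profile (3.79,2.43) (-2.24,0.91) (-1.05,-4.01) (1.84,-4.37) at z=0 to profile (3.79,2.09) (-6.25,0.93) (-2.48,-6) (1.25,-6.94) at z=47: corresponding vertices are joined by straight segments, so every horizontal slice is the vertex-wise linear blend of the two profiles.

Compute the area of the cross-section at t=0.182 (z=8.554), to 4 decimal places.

Area at t=0.182: 30.5147

Cross-section at t=0.182: each vertex is (1-t)·p0[i] + t·p1[i].
  v1: (1-0.182)·(3.79,2.43) + 0.182·(3.79,2.09) = (3.7900,2.3681)
  v2: (1-0.182)·(-2.24,0.91) + 0.182·(-6.25,0.93) = (-2.9698,0.9136)
  v3: (1-0.182)·(-1.05,-4.01) + 0.182·(-2.48,-6) = (-1.3103,-4.3722)
  v4: (1-0.182)·(1.84,-4.37) + 0.182·(1.25,-6.94) = (1.7326,-4.8377)
Shoelace sum Σ(x_i·y_{i+1} − x_{i+1}·y_i):
  i=1: 3.7900·0.9136 − -2.9698·2.3681 = +10.4956 (running +10.4956)
  i=2: -2.9698·-4.3722 − -1.3103·0.9136 = +14.1817 (running +24.6773)
  i=3: -1.3103·-4.8377 − 1.7326·-4.3722 = +13.9140 (running +38.5913)
  i=4: 1.7326·2.3681 − 3.7900·-4.8377 = +22.4381 (running +61.0294)
Area = |Σ|/2 = |61.0294|/2 = 30.5147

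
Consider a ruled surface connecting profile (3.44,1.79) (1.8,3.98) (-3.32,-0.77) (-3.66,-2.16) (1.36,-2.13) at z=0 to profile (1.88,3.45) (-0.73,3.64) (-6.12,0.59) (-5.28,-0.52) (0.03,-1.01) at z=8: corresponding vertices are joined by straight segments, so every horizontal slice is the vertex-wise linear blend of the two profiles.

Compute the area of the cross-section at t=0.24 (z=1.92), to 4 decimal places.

Area at t=0.24: 23.4934

Cross-section at t=0.24: each vertex is (1-t)·p0[i] + t·p1[i].
  v1: (1-0.24)·(3.44,1.79) + 0.24·(1.88,3.45) = (3.0656,2.1884)
  v2: (1-0.24)·(1.8,3.98) + 0.24·(-0.73,3.64) = (1.1928,3.8984)
  v3: (1-0.24)·(-3.32,-0.77) + 0.24·(-6.12,0.59) = (-3.9920,-0.4436)
  v4: (1-0.24)·(-3.66,-2.16) + 0.24·(-5.28,-0.52) = (-4.0488,-1.7664)
  v5: (1-0.24)·(1.36,-2.13) + 0.24·(0.03,-1.01) = (1.0408,-1.8612)
Shoelace sum Σ(x_i·y_{i+1} − x_{i+1}·y_i):
  i=1: 3.0656·3.8984 − 1.1928·2.1884 = +9.3406 (running +9.3406)
  i=2: 1.1928·-0.4436 − -3.9920·3.8984 = +15.0333 (running +24.3739)
  i=3: -3.9920·-1.7664 − -4.0488·-0.4436 = +5.2554 (running +29.6293)
  i=4: -4.0488·-1.8612 − 1.0408·-1.7664 = +9.3741 (running +39.0034)
  i=5: 1.0408·2.1884 − 3.0656·-1.8612 = +7.9834 (running +46.9868)
Area = |Σ|/2 = |46.9868|/2 = 23.4934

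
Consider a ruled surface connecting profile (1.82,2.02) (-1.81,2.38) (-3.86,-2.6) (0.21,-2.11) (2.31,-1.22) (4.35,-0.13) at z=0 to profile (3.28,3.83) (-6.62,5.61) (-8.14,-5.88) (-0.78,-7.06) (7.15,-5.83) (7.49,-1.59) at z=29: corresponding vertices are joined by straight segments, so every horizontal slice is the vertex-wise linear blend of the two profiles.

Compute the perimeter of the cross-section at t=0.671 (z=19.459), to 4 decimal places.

Cross-section at t=0.671: each vertex is (1-t)·p0[i] + t·p1[i].
  v1: (1-0.671)·(1.82,2.02) + 0.671·(3.28,3.83) = (2.7997,3.2345)
  v2: (1-0.671)·(-1.81,2.38) + 0.671·(-6.62,5.61) = (-5.0375,4.5473)
  v3: (1-0.671)·(-3.86,-2.6) + 0.671·(-8.14,-5.88) = (-6.7319,-4.8009)
  v4: (1-0.671)·(0.21,-2.11) + 0.671·(-0.78,-7.06) = (-0.4543,-5.4314)
  v5: (1-0.671)·(2.31,-1.22) + 0.671·(7.15,-5.83) = (5.5576,-4.3133)
  v6: (1-0.671)·(4.35,-0.13) + 0.671·(7.49,-1.59) = (6.4569,-1.1097)
Perimeter = Σ |v_{i+1} − v_i|:
  edge 1→2: √(-7.8372² + 1.3128²) = 7.9464 (running 7.9464)
  edge 2→3: √(-1.6944² + -9.3482²) = 9.5005 (running 17.4469)
  edge 3→4: √(6.2776² + -0.6306²) = 6.3092 (running 23.7561)
  edge 4→5: √(6.0119² + 1.1181²) = 6.1150 (running 29.8711)
  edge 5→6: √(0.8993² + 3.2037²) = 3.3275 (running 33.1986)
  edge 6→1: √(-3.6573² + 4.3442²) = 5.6787 (running 38.8773)
Perimeter = 38.8773

Perimeter at t=0.671: 38.8773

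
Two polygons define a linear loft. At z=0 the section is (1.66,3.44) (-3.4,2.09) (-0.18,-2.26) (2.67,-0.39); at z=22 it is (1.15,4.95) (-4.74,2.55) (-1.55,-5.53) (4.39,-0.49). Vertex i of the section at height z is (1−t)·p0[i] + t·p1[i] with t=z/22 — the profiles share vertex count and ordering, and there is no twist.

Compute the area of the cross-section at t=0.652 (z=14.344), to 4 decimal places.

Cross-section at t=0.652: each vertex is (1-t)·p0[i] + t·p1[i].
  v1: (1-0.652)·(1.66,3.44) + 0.652·(1.15,4.95) = (1.3275,4.4245)
  v2: (1-0.652)·(-3.4,2.09) + 0.652·(-4.74,2.55) = (-4.2737,2.3899)
  v3: (1-0.652)·(-0.18,-2.26) + 0.652·(-1.55,-5.53) = (-1.0732,-4.3920)
  v4: (1-0.652)·(2.67,-0.39) + 0.652·(4.39,-0.49) = (3.7914,-0.4552)
Shoelace sum Σ(x_i·y_{i+1} − x_{i+1}·y_i):
  i=1: 1.3275·2.3899 − -4.2737·4.4245 = +22.0816 (running +22.0816)
  i=2: -4.2737·-4.3920 − -1.0732·2.3899 = +21.3351 (running +43.4167)
  i=3: -1.0732·-0.4552 − 3.7914·-4.3920 = +17.1407 (running +60.5574)
  i=4: 3.7914·4.4245 − 1.3275·-0.4552 = +17.3796 (running +77.9370)
Area = |Σ|/2 = |77.9370|/2 = 38.9685

Area at t=0.652: 38.9685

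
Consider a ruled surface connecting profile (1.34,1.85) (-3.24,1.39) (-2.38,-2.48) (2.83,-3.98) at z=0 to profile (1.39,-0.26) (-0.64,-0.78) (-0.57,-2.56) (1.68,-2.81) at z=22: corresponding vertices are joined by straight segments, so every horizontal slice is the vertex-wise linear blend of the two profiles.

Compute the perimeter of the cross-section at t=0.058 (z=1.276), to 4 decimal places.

Cross-section at t=0.058: each vertex is (1-t)·p0[i] + t·p1[i].
  v1: (1-0.058)·(1.34,1.85) + 0.058·(1.39,-0.26) = (1.3429,1.7276)
  v2: (1-0.058)·(-3.24,1.39) + 0.058·(-0.64,-0.78) = (-3.0892,1.2641)
  v3: (1-0.058)·(-2.38,-2.48) + 0.058·(-0.57,-2.56) = (-2.2750,-2.4846)
  v4: (1-0.058)·(2.83,-3.98) + 0.058·(1.68,-2.81) = (2.7633,-3.9121)
Perimeter = Σ |v_{i+1} − v_i|:
  edge 1→2: √(-4.4321² + -0.4635²) = 4.4563 (running 4.4563)
  edge 2→3: √(0.8142² + -3.7488²) = 3.8362 (running 8.2924)
  edge 3→4: √(5.0383² + -1.4275²) = 5.2366 (running 13.5291)
  edge 4→1: √(-1.4204² + 5.6398²) = 5.8159 (running 19.3450)
Perimeter = 19.3450

Perimeter at t=0.058: 19.3450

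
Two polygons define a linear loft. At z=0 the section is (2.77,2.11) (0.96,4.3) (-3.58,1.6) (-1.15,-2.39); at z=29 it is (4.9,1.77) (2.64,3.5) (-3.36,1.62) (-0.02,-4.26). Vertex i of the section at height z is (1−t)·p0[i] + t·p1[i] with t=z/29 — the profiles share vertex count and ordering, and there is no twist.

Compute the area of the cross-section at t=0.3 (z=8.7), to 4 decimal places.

Area at t=0.3: 23.8113

Cross-section at t=0.3: each vertex is (1-t)·p0[i] + t·p1[i].
  v1: (1-0.3)·(2.77,2.11) + 0.3·(4.9,1.77) = (3.4090,2.0080)
  v2: (1-0.3)·(0.96,4.3) + 0.3·(2.64,3.5) = (1.4640,4.0600)
  v3: (1-0.3)·(-3.58,1.6) + 0.3·(-3.36,1.62) = (-3.5140,1.6060)
  v4: (1-0.3)·(-1.15,-2.39) + 0.3·(-0.02,-4.26) = (-0.8110,-2.9510)
Shoelace sum Σ(x_i·y_{i+1} − x_{i+1}·y_i):
  i=1: 3.4090·4.0600 − 1.4640·2.0080 = +10.9008 (running +10.9008)
  i=2: 1.4640·1.6060 − -3.5140·4.0600 = +16.6180 (running +27.5189)
  i=3: -3.5140·-2.9510 − -0.8110·1.6060 = +11.6723 (running +39.1911)
  i=4: -0.8110·2.0080 − 3.4090·-2.9510 = +8.4315 (running +47.6226)
Area = |Σ|/2 = |47.6226|/2 = 23.8113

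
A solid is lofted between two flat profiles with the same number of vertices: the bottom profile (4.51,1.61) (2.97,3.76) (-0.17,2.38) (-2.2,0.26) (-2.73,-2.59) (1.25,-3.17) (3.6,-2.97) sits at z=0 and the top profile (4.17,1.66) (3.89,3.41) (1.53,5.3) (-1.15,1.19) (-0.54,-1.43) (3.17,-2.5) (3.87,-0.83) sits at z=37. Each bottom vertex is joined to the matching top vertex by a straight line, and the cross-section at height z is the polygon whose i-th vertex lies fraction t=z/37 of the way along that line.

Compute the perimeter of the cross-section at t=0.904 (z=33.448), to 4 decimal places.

Perimeter at t=0.904: 20.4763

Cross-section at t=0.904: each vertex is (1-t)·p0[i] + t·p1[i].
  v1: (1-0.904)·(4.51,1.61) + 0.904·(4.17,1.66) = (4.2026,1.6552)
  v2: (1-0.904)·(2.97,3.76) + 0.904·(3.89,3.41) = (3.8017,3.4436)
  v3: (1-0.904)·(-0.17,2.38) + 0.904·(1.53,5.3) = (1.3668,5.0197)
  v4: (1-0.904)·(-2.2,0.26) + 0.904·(-1.15,1.19) = (-1.2508,1.1007)
  v5: (1-0.904)·(-2.73,-2.59) + 0.904·(-0.54,-1.43) = (-0.7502,-1.5414)
  v6: (1-0.904)·(1.25,-3.17) + 0.904·(3.17,-2.5) = (2.9857,-2.5643)
  v7: (1-0.904)·(3.6,-2.97) + 0.904·(3.87,-0.83) = (3.8441,-1.0354)
Perimeter = Σ |v_{i+1} − v_i|:
  edge 1→2: √(-0.4010² + 1.7884²) = 1.8328 (running 1.8328)
  edge 2→3: √(-2.4349² + 1.5761²) = 2.9005 (running 4.7333)
  edge 3→4: √(-2.6176² + -3.9190²) = 4.7128 (running 9.4460)
  edge 4→5: √(0.5006² + -2.6421²) = 2.6891 (running 12.1351)
  edge 5→6: √(3.7359² + -1.0230²) = 3.8734 (running 16.0085)
  edge 6→7: √(0.8584² + 1.5289²) = 1.7534 (running 17.7619)
  edge 7→1: √(0.3586² + 2.6906²) = 2.7144 (running 20.4763)
Perimeter = 20.4763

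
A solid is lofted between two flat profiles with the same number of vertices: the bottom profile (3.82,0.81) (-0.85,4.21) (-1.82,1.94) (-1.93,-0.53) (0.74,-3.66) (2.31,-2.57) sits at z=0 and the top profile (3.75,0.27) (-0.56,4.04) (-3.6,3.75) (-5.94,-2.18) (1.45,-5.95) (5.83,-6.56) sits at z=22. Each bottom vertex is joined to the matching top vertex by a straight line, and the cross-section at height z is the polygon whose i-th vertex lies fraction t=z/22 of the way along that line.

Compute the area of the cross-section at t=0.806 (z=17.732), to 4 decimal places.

Area at t=0.806: 62.8163

Cross-section at t=0.806: each vertex is (1-t)·p0[i] + t·p1[i].
  v1: (1-0.806)·(3.82,0.81) + 0.806·(3.75,0.27) = (3.7636,0.3748)
  v2: (1-0.806)·(-0.85,4.21) + 0.806·(-0.56,4.04) = (-0.6163,4.0730)
  v3: (1-0.806)·(-1.82,1.94) + 0.806·(-3.6,3.75) = (-3.2547,3.3989)
  v4: (1-0.806)·(-1.93,-0.53) + 0.806·(-5.94,-2.18) = (-5.1621,-1.8599)
  v5: (1-0.806)·(0.74,-3.66) + 0.806·(1.45,-5.95) = (1.3123,-5.5057)
  v6: (1-0.806)·(2.31,-2.57) + 0.806·(5.83,-6.56) = (5.1471,-5.7859)
Shoelace sum Σ(x_i·y_{i+1} − x_{i+1}·y_i):
  i=1: 3.7636·4.0730 − -0.6163·0.3748 = +15.5599 (running +15.5599)
  i=2: -0.6163·3.3989 − -3.2547·4.0730 = +11.1617 (running +26.7216)
  i=3: -3.2547·-1.8599 − -5.1621·3.3989 = +23.5985 (running +50.3201)
  i=4: -5.1621·-5.5057 − 1.3123·-1.8599 = +30.8616 (running +81.1817)
  i=5: 1.3123·-5.7859 − 5.1471·-5.5057 = +20.7460 (running +101.9278)
  i=6: 5.1471·0.3748 − 3.7636·-5.7859 = +23.7048 (running +125.6326)
Area = |Σ|/2 = |125.6326|/2 = 62.8163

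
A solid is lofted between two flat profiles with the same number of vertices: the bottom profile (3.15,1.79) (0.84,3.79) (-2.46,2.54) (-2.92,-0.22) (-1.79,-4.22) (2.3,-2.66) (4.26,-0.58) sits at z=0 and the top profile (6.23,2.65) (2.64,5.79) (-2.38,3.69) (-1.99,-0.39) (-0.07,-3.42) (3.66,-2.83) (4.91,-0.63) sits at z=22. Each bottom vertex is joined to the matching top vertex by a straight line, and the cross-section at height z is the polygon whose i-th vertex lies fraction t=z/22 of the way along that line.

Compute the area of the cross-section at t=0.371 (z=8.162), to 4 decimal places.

Cross-section at t=0.371: each vertex is (1-t)·p0[i] + t·p1[i].
  v1: (1-0.371)·(3.15,1.79) + 0.371·(6.23,2.65) = (4.2927,2.1091)
  v2: (1-0.371)·(0.84,3.79) + 0.371·(2.64,5.79) = (1.5078,4.5320)
  v3: (1-0.371)·(-2.46,2.54) + 0.371·(-2.38,3.69) = (-2.4303,2.9667)
  v4: (1-0.371)·(-2.92,-0.22) + 0.371·(-1.99,-0.39) = (-2.5750,-0.2831)
  v5: (1-0.371)·(-1.79,-4.22) + 0.371·(-0.07,-3.42) = (-1.1519,-3.9232)
  v6: (1-0.371)·(2.3,-2.66) + 0.371·(3.66,-2.83) = (2.8046,-2.7231)
  v7: (1-0.371)·(4.26,-0.58) + 0.371·(4.91,-0.63) = (4.5011,-0.5985)
Shoelace sum Σ(x_i·y_{i+1} − x_{i+1}·y_i):
  i=1: 4.2927·4.5320 − 1.5078·2.1091 = +16.2744 (running +16.2744)
  i=2: 1.5078·2.9667 − -2.4303·4.5320 = +15.4873 (running +31.7617)
  i=3: -2.4303·-0.2831 − -2.5750·2.9667 = +8.3270 (running +40.0887)
  i=4: -2.5750·-3.9232 − -1.1519·-0.2831 = +9.7761 (running +49.8648)
  i=5: -1.1519·-2.7231 − 2.8046·-3.9232 = +14.1395 (running +64.0043)
  i=6: 2.8046·-0.5985 − 4.5011·-2.7231 = +10.5783 (running +74.5825)
  i=7: 4.5011·2.1091 − 4.2927·-0.5985 = +12.0626 (running +86.6451)
Area = |Σ|/2 = |86.6451|/2 = 43.3226

Area at t=0.371: 43.3226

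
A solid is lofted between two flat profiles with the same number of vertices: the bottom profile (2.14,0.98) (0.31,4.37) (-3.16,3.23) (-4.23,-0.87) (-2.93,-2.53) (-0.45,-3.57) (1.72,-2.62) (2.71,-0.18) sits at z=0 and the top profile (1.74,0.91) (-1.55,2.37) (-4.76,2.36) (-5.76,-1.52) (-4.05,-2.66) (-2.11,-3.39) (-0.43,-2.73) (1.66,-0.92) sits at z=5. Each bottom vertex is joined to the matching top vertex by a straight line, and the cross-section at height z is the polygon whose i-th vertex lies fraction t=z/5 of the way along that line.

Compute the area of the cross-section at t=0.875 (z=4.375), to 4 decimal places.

Area at t=0.875: 32.5283

Cross-section at t=0.875: each vertex is (1-t)·p0[i] + t·p1[i].
  v1: (1-0.875)·(2.14,0.98) + 0.875·(1.74,0.91) = (1.7900,0.9187)
  v2: (1-0.875)·(0.31,4.37) + 0.875·(-1.55,2.37) = (-1.3175,2.6200)
  v3: (1-0.875)·(-3.16,3.23) + 0.875·(-4.76,2.36) = (-4.5600,2.4688)
  v4: (1-0.875)·(-4.23,-0.87) + 0.875·(-5.76,-1.52) = (-5.5687,-1.4387)
  v5: (1-0.875)·(-2.93,-2.53) + 0.875·(-4.05,-2.66) = (-3.9100,-2.6438)
  v6: (1-0.875)·(-0.45,-3.57) + 0.875·(-2.11,-3.39) = (-1.9025,-3.4125)
  v7: (1-0.875)·(1.72,-2.62) + 0.875·(-0.43,-2.73) = (-0.1612,-2.7163)
  v8: (1-0.875)·(2.71,-0.18) + 0.875·(1.66,-0.92) = (1.7912,-0.8275)
Shoelace sum Σ(x_i·y_{i+1} − x_{i+1}·y_i):
  i=1: 1.7900·2.6200 − -1.3175·0.9187 = +5.9003 (running +5.9003)
  i=2: -1.3175·2.4688 − -4.5600·2.6200 = +8.6946 (running +14.5949)
  i=3: -4.5600·-1.4387 − -5.5687·2.4688 = +20.3086 (running +34.9034)
  i=4: -5.5687·-2.6438 − -3.9100·-1.4387 = +9.0969 (running +44.0003)
  i=5: -3.9100·-3.4125 − -1.9025·-2.6438 = +8.3131 (running +52.3134)
  i=6: -1.9025·-2.7163 − -0.1612·-3.4125 = +4.6174 (running +56.9308)
  i=7: -0.1612·-0.8275 − 1.7912·-2.7163 = +4.9989 (running +61.9298)
  i=8: 1.7912·0.9187 − 1.7900·-0.8275 = +3.1269 (running +65.0567)
Area = |Σ|/2 = |65.0567|/2 = 32.5283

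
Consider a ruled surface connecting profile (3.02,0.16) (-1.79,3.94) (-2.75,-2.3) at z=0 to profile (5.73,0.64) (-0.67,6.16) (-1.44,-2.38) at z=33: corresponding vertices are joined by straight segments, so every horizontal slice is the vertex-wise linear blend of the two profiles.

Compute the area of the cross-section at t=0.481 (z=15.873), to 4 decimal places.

Cross-section at t=0.481: each vertex is (1-t)·p0[i] + t·p1[i].
  v1: (1-0.481)·(3.02,0.16) + 0.481·(5.73,0.64) = (4.3235,0.3909)
  v2: (1-0.481)·(-1.79,3.94) + 0.481·(-0.67,6.16) = (-1.2513,5.0078)
  v3: (1-0.481)·(-2.75,-2.3) + 0.481·(-1.44,-2.38) = (-2.1199,-2.3385)
Shoelace sum Σ(x_i·y_{i+1} − x_{i+1}·y_i):
  i=1: 4.3235·5.0078 − -1.2513·0.3909 = +22.1405 (running +22.1405)
  i=2: -1.2513·-2.3385 − -2.1199·5.0078 = +13.5421 (running +35.6826)
  i=3: -2.1199·0.3909 − 4.3235·-2.3385 = +9.2818 (running +44.9644)
Area = |Σ|/2 = |44.9644|/2 = 22.4822

Area at t=0.481: 22.4822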